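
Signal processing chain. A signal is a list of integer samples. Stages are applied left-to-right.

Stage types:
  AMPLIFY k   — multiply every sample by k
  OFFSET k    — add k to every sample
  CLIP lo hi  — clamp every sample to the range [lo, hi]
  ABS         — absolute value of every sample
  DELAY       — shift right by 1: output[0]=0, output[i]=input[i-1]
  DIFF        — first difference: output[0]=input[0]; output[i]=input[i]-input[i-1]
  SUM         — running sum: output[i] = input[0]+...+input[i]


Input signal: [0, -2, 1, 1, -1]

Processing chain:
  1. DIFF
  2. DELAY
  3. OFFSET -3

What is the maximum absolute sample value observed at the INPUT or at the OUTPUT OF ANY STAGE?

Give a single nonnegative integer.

Answer: 5

Derivation:
Input: [0, -2, 1, 1, -1] (max |s|=2)
Stage 1 (DIFF): s[0]=0, -2-0=-2, 1--2=3, 1-1=0, -1-1=-2 -> [0, -2, 3, 0, -2] (max |s|=3)
Stage 2 (DELAY): [0, 0, -2, 3, 0] = [0, 0, -2, 3, 0] -> [0, 0, -2, 3, 0] (max |s|=3)
Stage 3 (OFFSET -3): 0+-3=-3, 0+-3=-3, -2+-3=-5, 3+-3=0, 0+-3=-3 -> [-3, -3, -5, 0, -3] (max |s|=5)
Overall max amplitude: 5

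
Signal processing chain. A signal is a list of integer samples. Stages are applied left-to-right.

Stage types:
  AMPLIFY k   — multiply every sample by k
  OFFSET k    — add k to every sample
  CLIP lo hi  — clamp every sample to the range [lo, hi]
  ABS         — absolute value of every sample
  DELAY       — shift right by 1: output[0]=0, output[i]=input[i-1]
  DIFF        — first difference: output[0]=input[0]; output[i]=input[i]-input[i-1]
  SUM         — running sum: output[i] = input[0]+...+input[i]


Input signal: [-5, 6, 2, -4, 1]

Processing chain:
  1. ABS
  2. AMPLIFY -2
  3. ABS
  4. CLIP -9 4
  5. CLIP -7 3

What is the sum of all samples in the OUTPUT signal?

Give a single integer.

Input: [-5, 6, 2, -4, 1]
Stage 1 (ABS): |-5|=5, |6|=6, |2|=2, |-4|=4, |1|=1 -> [5, 6, 2, 4, 1]
Stage 2 (AMPLIFY -2): 5*-2=-10, 6*-2=-12, 2*-2=-4, 4*-2=-8, 1*-2=-2 -> [-10, -12, -4, -8, -2]
Stage 3 (ABS): |-10|=10, |-12|=12, |-4|=4, |-8|=8, |-2|=2 -> [10, 12, 4, 8, 2]
Stage 4 (CLIP -9 4): clip(10,-9,4)=4, clip(12,-9,4)=4, clip(4,-9,4)=4, clip(8,-9,4)=4, clip(2,-9,4)=2 -> [4, 4, 4, 4, 2]
Stage 5 (CLIP -7 3): clip(4,-7,3)=3, clip(4,-7,3)=3, clip(4,-7,3)=3, clip(4,-7,3)=3, clip(2,-7,3)=2 -> [3, 3, 3, 3, 2]
Output sum: 14

Answer: 14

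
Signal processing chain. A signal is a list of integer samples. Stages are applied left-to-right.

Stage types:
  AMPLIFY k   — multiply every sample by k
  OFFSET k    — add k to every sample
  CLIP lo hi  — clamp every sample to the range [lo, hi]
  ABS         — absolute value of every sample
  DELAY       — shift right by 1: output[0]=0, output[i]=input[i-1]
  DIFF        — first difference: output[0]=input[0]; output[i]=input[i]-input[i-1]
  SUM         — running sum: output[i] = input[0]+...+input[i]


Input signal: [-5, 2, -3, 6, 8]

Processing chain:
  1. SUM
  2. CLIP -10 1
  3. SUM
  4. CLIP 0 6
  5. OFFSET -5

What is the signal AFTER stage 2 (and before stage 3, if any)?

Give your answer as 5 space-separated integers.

Answer: -5 -3 -6 0 1

Derivation:
Input: [-5, 2, -3, 6, 8]
Stage 1 (SUM): sum[0..0]=-5, sum[0..1]=-3, sum[0..2]=-6, sum[0..3]=0, sum[0..4]=8 -> [-5, -3, -6, 0, 8]
Stage 2 (CLIP -10 1): clip(-5,-10,1)=-5, clip(-3,-10,1)=-3, clip(-6,-10,1)=-6, clip(0,-10,1)=0, clip(8,-10,1)=1 -> [-5, -3, -6, 0, 1]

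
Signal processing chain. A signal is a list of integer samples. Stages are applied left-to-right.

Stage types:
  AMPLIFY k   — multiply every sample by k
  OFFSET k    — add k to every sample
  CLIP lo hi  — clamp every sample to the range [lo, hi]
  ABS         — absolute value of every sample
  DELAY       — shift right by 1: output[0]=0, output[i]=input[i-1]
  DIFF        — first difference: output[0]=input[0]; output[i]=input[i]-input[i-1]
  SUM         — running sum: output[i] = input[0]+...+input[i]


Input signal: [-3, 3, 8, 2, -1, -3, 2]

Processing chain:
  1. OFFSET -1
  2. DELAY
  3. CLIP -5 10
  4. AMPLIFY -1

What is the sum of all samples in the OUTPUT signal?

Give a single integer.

Answer: 0

Derivation:
Input: [-3, 3, 8, 2, -1, -3, 2]
Stage 1 (OFFSET -1): -3+-1=-4, 3+-1=2, 8+-1=7, 2+-1=1, -1+-1=-2, -3+-1=-4, 2+-1=1 -> [-4, 2, 7, 1, -2, -4, 1]
Stage 2 (DELAY): [0, -4, 2, 7, 1, -2, -4] = [0, -4, 2, 7, 1, -2, -4] -> [0, -4, 2, 7, 1, -2, -4]
Stage 3 (CLIP -5 10): clip(0,-5,10)=0, clip(-4,-5,10)=-4, clip(2,-5,10)=2, clip(7,-5,10)=7, clip(1,-5,10)=1, clip(-2,-5,10)=-2, clip(-4,-5,10)=-4 -> [0, -4, 2, 7, 1, -2, -4]
Stage 4 (AMPLIFY -1): 0*-1=0, -4*-1=4, 2*-1=-2, 7*-1=-7, 1*-1=-1, -2*-1=2, -4*-1=4 -> [0, 4, -2, -7, -1, 2, 4]
Output sum: 0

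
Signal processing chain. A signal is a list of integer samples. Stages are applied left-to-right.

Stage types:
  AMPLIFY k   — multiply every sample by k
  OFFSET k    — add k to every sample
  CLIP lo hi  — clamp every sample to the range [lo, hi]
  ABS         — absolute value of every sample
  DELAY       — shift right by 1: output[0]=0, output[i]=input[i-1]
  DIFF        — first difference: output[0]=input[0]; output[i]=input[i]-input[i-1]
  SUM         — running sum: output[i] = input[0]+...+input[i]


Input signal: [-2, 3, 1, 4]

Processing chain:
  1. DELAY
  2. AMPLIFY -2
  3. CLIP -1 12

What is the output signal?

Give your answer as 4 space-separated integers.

Answer: 0 4 -1 -1

Derivation:
Input: [-2, 3, 1, 4]
Stage 1 (DELAY): [0, -2, 3, 1] = [0, -2, 3, 1] -> [0, -2, 3, 1]
Stage 2 (AMPLIFY -2): 0*-2=0, -2*-2=4, 3*-2=-6, 1*-2=-2 -> [0, 4, -6, -2]
Stage 3 (CLIP -1 12): clip(0,-1,12)=0, clip(4,-1,12)=4, clip(-6,-1,12)=-1, clip(-2,-1,12)=-1 -> [0, 4, -1, -1]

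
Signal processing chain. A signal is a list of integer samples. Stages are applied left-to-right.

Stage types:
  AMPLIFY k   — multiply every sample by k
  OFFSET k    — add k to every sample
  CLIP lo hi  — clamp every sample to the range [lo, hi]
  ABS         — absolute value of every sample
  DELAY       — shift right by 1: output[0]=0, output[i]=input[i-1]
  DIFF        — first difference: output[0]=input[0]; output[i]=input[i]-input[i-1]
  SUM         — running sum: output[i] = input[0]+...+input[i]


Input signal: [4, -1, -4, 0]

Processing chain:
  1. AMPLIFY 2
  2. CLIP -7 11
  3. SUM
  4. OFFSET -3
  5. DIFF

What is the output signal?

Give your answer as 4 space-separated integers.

Input: [4, -1, -4, 0]
Stage 1 (AMPLIFY 2): 4*2=8, -1*2=-2, -4*2=-8, 0*2=0 -> [8, -2, -8, 0]
Stage 2 (CLIP -7 11): clip(8,-7,11)=8, clip(-2,-7,11)=-2, clip(-8,-7,11)=-7, clip(0,-7,11)=0 -> [8, -2, -7, 0]
Stage 3 (SUM): sum[0..0]=8, sum[0..1]=6, sum[0..2]=-1, sum[0..3]=-1 -> [8, 6, -1, -1]
Stage 4 (OFFSET -3): 8+-3=5, 6+-3=3, -1+-3=-4, -1+-3=-4 -> [5, 3, -4, -4]
Stage 5 (DIFF): s[0]=5, 3-5=-2, -4-3=-7, -4--4=0 -> [5, -2, -7, 0]

Answer: 5 -2 -7 0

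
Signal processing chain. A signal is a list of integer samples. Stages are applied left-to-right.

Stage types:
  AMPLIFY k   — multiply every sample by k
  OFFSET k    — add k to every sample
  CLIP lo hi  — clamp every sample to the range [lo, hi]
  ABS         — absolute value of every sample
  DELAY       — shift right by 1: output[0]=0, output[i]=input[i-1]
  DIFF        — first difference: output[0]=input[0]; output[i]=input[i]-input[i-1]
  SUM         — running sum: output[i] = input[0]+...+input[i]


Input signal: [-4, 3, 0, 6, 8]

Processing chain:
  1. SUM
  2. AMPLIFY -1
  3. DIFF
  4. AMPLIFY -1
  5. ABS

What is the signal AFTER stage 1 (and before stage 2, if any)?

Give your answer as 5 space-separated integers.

Input: [-4, 3, 0, 6, 8]
Stage 1 (SUM): sum[0..0]=-4, sum[0..1]=-1, sum[0..2]=-1, sum[0..3]=5, sum[0..4]=13 -> [-4, -1, -1, 5, 13]

Answer: -4 -1 -1 5 13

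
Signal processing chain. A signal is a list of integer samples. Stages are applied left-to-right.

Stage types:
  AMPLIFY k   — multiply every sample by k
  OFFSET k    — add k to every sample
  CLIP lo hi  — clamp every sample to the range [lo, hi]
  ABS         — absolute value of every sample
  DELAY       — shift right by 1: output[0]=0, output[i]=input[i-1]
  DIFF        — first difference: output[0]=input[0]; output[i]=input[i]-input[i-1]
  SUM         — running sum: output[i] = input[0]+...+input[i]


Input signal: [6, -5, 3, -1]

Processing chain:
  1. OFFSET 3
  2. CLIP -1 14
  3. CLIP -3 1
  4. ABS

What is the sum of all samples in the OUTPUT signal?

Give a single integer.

Answer: 4

Derivation:
Input: [6, -5, 3, -1]
Stage 1 (OFFSET 3): 6+3=9, -5+3=-2, 3+3=6, -1+3=2 -> [9, -2, 6, 2]
Stage 2 (CLIP -1 14): clip(9,-1,14)=9, clip(-2,-1,14)=-1, clip(6,-1,14)=6, clip(2,-1,14)=2 -> [9, -1, 6, 2]
Stage 3 (CLIP -3 1): clip(9,-3,1)=1, clip(-1,-3,1)=-1, clip(6,-3,1)=1, clip(2,-3,1)=1 -> [1, -1, 1, 1]
Stage 4 (ABS): |1|=1, |-1|=1, |1|=1, |1|=1 -> [1, 1, 1, 1]
Output sum: 4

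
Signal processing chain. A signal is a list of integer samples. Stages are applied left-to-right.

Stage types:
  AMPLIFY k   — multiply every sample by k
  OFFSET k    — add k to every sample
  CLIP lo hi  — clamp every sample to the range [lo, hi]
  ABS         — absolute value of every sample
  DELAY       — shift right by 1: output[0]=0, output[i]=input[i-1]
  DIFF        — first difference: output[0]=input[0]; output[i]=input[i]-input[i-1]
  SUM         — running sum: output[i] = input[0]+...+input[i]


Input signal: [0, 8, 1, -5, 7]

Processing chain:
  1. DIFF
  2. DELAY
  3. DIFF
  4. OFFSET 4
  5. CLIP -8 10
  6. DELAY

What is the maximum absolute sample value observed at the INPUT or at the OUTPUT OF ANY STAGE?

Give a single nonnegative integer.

Answer: 15

Derivation:
Input: [0, 8, 1, -5, 7] (max |s|=8)
Stage 1 (DIFF): s[0]=0, 8-0=8, 1-8=-7, -5-1=-6, 7--5=12 -> [0, 8, -7, -6, 12] (max |s|=12)
Stage 2 (DELAY): [0, 0, 8, -7, -6] = [0, 0, 8, -7, -6] -> [0, 0, 8, -7, -6] (max |s|=8)
Stage 3 (DIFF): s[0]=0, 0-0=0, 8-0=8, -7-8=-15, -6--7=1 -> [0, 0, 8, -15, 1] (max |s|=15)
Stage 4 (OFFSET 4): 0+4=4, 0+4=4, 8+4=12, -15+4=-11, 1+4=5 -> [4, 4, 12, -11, 5] (max |s|=12)
Stage 5 (CLIP -8 10): clip(4,-8,10)=4, clip(4,-8,10)=4, clip(12,-8,10)=10, clip(-11,-8,10)=-8, clip(5,-8,10)=5 -> [4, 4, 10, -8, 5] (max |s|=10)
Stage 6 (DELAY): [0, 4, 4, 10, -8] = [0, 4, 4, 10, -8] -> [0, 4, 4, 10, -8] (max |s|=10)
Overall max amplitude: 15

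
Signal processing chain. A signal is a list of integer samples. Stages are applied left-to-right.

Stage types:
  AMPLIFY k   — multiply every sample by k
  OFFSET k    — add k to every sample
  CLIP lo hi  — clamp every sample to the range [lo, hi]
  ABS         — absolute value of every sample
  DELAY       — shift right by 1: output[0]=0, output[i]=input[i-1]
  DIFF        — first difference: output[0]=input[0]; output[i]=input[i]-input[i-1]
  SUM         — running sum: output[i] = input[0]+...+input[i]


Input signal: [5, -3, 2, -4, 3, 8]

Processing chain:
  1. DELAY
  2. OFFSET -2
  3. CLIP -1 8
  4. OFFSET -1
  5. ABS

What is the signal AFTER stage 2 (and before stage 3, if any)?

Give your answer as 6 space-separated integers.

Answer: -2 3 -5 0 -6 1

Derivation:
Input: [5, -3, 2, -4, 3, 8]
Stage 1 (DELAY): [0, 5, -3, 2, -4, 3] = [0, 5, -3, 2, -4, 3] -> [0, 5, -3, 2, -4, 3]
Stage 2 (OFFSET -2): 0+-2=-2, 5+-2=3, -3+-2=-5, 2+-2=0, -4+-2=-6, 3+-2=1 -> [-2, 3, -5, 0, -6, 1]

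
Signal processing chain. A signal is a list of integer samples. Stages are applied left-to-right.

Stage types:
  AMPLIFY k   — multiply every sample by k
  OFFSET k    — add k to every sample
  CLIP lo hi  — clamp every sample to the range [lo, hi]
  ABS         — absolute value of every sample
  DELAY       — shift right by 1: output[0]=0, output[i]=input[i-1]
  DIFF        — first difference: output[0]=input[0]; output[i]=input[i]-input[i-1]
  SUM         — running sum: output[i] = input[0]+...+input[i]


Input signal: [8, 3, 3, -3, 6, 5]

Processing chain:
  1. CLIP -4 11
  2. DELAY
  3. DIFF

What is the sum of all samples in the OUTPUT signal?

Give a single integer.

Input: [8, 3, 3, -3, 6, 5]
Stage 1 (CLIP -4 11): clip(8,-4,11)=8, clip(3,-4,11)=3, clip(3,-4,11)=3, clip(-3,-4,11)=-3, clip(6,-4,11)=6, clip(5,-4,11)=5 -> [8, 3, 3, -3, 6, 5]
Stage 2 (DELAY): [0, 8, 3, 3, -3, 6] = [0, 8, 3, 3, -3, 6] -> [0, 8, 3, 3, -3, 6]
Stage 3 (DIFF): s[0]=0, 8-0=8, 3-8=-5, 3-3=0, -3-3=-6, 6--3=9 -> [0, 8, -5, 0, -6, 9]
Output sum: 6

Answer: 6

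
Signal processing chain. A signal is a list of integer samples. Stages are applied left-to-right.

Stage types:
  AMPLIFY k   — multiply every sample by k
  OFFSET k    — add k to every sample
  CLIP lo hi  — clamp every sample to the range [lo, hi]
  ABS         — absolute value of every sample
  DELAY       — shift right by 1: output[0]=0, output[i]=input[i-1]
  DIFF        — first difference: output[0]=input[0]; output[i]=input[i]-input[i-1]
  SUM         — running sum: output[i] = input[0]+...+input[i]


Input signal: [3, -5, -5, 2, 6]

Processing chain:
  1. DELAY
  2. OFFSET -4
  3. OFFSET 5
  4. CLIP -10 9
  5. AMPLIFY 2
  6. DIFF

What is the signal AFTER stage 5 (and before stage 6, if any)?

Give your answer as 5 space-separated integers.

Input: [3, -5, -5, 2, 6]
Stage 1 (DELAY): [0, 3, -5, -5, 2] = [0, 3, -5, -5, 2] -> [0, 3, -5, -5, 2]
Stage 2 (OFFSET -4): 0+-4=-4, 3+-4=-1, -5+-4=-9, -5+-4=-9, 2+-4=-2 -> [-4, -1, -9, -9, -2]
Stage 3 (OFFSET 5): -4+5=1, -1+5=4, -9+5=-4, -9+5=-4, -2+5=3 -> [1, 4, -4, -4, 3]
Stage 4 (CLIP -10 9): clip(1,-10,9)=1, clip(4,-10,9)=4, clip(-4,-10,9)=-4, clip(-4,-10,9)=-4, clip(3,-10,9)=3 -> [1, 4, -4, -4, 3]
Stage 5 (AMPLIFY 2): 1*2=2, 4*2=8, -4*2=-8, -4*2=-8, 3*2=6 -> [2, 8, -8, -8, 6]

Answer: 2 8 -8 -8 6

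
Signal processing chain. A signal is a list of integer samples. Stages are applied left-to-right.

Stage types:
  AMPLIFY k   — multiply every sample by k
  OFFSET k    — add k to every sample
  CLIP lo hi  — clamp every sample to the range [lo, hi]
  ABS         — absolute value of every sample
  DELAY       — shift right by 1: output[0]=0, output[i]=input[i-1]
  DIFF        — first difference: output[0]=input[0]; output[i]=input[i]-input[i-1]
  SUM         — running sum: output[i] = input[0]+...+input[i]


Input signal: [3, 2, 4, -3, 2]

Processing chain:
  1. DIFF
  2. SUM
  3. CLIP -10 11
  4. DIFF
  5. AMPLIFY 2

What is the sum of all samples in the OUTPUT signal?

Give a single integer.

Answer: 4

Derivation:
Input: [3, 2, 4, -3, 2]
Stage 1 (DIFF): s[0]=3, 2-3=-1, 4-2=2, -3-4=-7, 2--3=5 -> [3, -1, 2, -7, 5]
Stage 2 (SUM): sum[0..0]=3, sum[0..1]=2, sum[0..2]=4, sum[0..3]=-3, sum[0..4]=2 -> [3, 2, 4, -3, 2]
Stage 3 (CLIP -10 11): clip(3,-10,11)=3, clip(2,-10,11)=2, clip(4,-10,11)=4, clip(-3,-10,11)=-3, clip(2,-10,11)=2 -> [3, 2, 4, -3, 2]
Stage 4 (DIFF): s[0]=3, 2-3=-1, 4-2=2, -3-4=-7, 2--3=5 -> [3, -1, 2, -7, 5]
Stage 5 (AMPLIFY 2): 3*2=6, -1*2=-2, 2*2=4, -7*2=-14, 5*2=10 -> [6, -2, 4, -14, 10]
Output sum: 4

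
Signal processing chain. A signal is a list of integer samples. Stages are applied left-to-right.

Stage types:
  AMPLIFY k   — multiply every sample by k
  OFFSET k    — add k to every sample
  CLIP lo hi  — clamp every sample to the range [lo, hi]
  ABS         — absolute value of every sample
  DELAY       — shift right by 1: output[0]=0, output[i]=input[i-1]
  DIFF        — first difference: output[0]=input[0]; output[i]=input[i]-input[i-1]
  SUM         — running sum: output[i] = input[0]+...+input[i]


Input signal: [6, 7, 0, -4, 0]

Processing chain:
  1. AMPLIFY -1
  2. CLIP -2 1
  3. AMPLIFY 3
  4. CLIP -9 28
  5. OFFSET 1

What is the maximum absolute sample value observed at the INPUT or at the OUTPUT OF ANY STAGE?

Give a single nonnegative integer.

Input: [6, 7, 0, -4, 0] (max |s|=7)
Stage 1 (AMPLIFY -1): 6*-1=-6, 7*-1=-7, 0*-1=0, -4*-1=4, 0*-1=0 -> [-6, -7, 0, 4, 0] (max |s|=7)
Stage 2 (CLIP -2 1): clip(-6,-2,1)=-2, clip(-7,-2,1)=-2, clip(0,-2,1)=0, clip(4,-2,1)=1, clip(0,-2,1)=0 -> [-2, -2, 0, 1, 0] (max |s|=2)
Stage 3 (AMPLIFY 3): -2*3=-6, -2*3=-6, 0*3=0, 1*3=3, 0*3=0 -> [-6, -6, 0, 3, 0] (max |s|=6)
Stage 4 (CLIP -9 28): clip(-6,-9,28)=-6, clip(-6,-9,28)=-6, clip(0,-9,28)=0, clip(3,-9,28)=3, clip(0,-9,28)=0 -> [-6, -6, 0, 3, 0] (max |s|=6)
Stage 5 (OFFSET 1): -6+1=-5, -6+1=-5, 0+1=1, 3+1=4, 0+1=1 -> [-5, -5, 1, 4, 1] (max |s|=5)
Overall max amplitude: 7

Answer: 7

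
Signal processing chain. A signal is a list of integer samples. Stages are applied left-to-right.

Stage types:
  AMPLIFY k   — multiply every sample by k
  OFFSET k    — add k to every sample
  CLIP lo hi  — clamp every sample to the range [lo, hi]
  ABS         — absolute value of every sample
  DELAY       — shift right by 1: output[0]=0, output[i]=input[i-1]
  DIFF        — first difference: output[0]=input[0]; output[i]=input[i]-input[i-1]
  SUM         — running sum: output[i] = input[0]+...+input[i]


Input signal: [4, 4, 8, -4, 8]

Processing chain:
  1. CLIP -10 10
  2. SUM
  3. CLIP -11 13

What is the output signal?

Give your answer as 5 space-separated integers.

Input: [4, 4, 8, -4, 8]
Stage 1 (CLIP -10 10): clip(4,-10,10)=4, clip(4,-10,10)=4, clip(8,-10,10)=8, clip(-4,-10,10)=-4, clip(8,-10,10)=8 -> [4, 4, 8, -4, 8]
Stage 2 (SUM): sum[0..0]=4, sum[0..1]=8, sum[0..2]=16, sum[0..3]=12, sum[0..4]=20 -> [4, 8, 16, 12, 20]
Stage 3 (CLIP -11 13): clip(4,-11,13)=4, clip(8,-11,13)=8, clip(16,-11,13)=13, clip(12,-11,13)=12, clip(20,-11,13)=13 -> [4, 8, 13, 12, 13]

Answer: 4 8 13 12 13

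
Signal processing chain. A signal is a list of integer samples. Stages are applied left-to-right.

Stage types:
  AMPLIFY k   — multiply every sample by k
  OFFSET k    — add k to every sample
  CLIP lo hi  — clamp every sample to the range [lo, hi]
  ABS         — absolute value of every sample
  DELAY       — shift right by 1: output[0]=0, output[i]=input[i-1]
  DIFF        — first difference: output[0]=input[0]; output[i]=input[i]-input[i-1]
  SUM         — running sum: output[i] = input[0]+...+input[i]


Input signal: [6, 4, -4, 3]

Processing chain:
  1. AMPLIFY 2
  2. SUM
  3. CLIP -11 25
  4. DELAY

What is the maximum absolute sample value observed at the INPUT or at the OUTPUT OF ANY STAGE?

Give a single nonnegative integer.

Answer: 20

Derivation:
Input: [6, 4, -4, 3] (max |s|=6)
Stage 1 (AMPLIFY 2): 6*2=12, 4*2=8, -4*2=-8, 3*2=6 -> [12, 8, -8, 6] (max |s|=12)
Stage 2 (SUM): sum[0..0]=12, sum[0..1]=20, sum[0..2]=12, sum[0..3]=18 -> [12, 20, 12, 18] (max |s|=20)
Stage 3 (CLIP -11 25): clip(12,-11,25)=12, clip(20,-11,25)=20, clip(12,-11,25)=12, clip(18,-11,25)=18 -> [12, 20, 12, 18] (max |s|=20)
Stage 4 (DELAY): [0, 12, 20, 12] = [0, 12, 20, 12] -> [0, 12, 20, 12] (max |s|=20)
Overall max amplitude: 20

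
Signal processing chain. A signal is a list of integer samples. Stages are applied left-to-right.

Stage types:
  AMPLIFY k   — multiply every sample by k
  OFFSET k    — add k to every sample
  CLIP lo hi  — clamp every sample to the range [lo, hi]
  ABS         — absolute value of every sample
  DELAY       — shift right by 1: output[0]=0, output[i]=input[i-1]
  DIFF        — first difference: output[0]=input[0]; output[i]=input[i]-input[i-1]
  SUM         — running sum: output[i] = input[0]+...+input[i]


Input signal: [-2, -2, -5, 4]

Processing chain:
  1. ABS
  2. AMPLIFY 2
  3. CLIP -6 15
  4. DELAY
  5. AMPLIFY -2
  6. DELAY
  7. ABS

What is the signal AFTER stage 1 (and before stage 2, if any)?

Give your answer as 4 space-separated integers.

Input: [-2, -2, -5, 4]
Stage 1 (ABS): |-2|=2, |-2|=2, |-5|=5, |4|=4 -> [2, 2, 5, 4]

Answer: 2 2 5 4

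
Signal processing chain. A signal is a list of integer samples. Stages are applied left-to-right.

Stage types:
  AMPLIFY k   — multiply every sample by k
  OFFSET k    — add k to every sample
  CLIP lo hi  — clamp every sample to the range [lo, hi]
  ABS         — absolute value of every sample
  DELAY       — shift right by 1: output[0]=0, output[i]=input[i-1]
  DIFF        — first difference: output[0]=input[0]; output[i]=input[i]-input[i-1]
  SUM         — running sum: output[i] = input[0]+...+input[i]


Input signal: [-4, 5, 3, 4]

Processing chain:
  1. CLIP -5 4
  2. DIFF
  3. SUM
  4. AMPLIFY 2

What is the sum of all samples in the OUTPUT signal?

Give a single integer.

Input: [-4, 5, 3, 4]
Stage 1 (CLIP -5 4): clip(-4,-5,4)=-4, clip(5,-5,4)=4, clip(3,-5,4)=3, clip(4,-5,4)=4 -> [-4, 4, 3, 4]
Stage 2 (DIFF): s[0]=-4, 4--4=8, 3-4=-1, 4-3=1 -> [-4, 8, -1, 1]
Stage 3 (SUM): sum[0..0]=-4, sum[0..1]=4, sum[0..2]=3, sum[0..3]=4 -> [-4, 4, 3, 4]
Stage 4 (AMPLIFY 2): -4*2=-8, 4*2=8, 3*2=6, 4*2=8 -> [-8, 8, 6, 8]
Output sum: 14

Answer: 14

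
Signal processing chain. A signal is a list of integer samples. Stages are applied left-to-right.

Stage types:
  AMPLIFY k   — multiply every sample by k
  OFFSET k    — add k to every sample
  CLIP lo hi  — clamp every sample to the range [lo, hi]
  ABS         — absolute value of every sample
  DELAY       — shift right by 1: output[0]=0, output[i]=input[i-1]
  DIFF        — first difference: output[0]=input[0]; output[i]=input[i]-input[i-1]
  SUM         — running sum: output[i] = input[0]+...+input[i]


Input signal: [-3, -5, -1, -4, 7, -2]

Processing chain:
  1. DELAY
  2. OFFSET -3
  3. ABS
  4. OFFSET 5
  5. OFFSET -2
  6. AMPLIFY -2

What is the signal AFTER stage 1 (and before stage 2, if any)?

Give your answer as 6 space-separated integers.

Input: [-3, -5, -1, -4, 7, -2]
Stage 1 (DELAY): [0, -3, -5, -1, -4, 7] = [0, -3, -5, -1, -4, 7] -> [0, -3, -5, -1, -4, 7]

Answer: 0 -3 -5 -1 -4 7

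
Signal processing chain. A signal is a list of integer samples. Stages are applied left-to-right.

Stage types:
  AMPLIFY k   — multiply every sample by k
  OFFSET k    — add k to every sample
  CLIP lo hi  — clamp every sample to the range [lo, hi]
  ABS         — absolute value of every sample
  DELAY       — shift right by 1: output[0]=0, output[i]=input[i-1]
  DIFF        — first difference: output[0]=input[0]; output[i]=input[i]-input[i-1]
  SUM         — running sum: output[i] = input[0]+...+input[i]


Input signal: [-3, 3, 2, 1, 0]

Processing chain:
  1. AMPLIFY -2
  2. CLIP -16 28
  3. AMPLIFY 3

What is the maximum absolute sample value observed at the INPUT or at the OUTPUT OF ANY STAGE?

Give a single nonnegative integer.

Input: [-3, 3, 2, 1, 0] (max |s|=3)
Stage 1 (AMPLIFY -2): -3*-2=6, 3*-2=-6, 2*-2=-4, 1*-2=-2, 0*-2=0 -> [6, -6, -4, -2, 0] (max |s|=6)
Stage 2 (CLIP -16 28): clip(6,-16,28)=6, clip(-6,-16,28)=-6, clip(-4,-16,28)=-4, clip(-2,-16,28)=-2, clip(0,-16,28)=0 -> [6, -6, -4, -2, 0] (max |s|=6)
Stage 3 (AMPLIFY 3): 6*3=18, -6*3=-18, -4*3=-12, -2*3=-6, 0*3=0 -> [18, -18, -12, -6, 0] (max |s|=18)
Overall max amplitude: 18

Answer: 18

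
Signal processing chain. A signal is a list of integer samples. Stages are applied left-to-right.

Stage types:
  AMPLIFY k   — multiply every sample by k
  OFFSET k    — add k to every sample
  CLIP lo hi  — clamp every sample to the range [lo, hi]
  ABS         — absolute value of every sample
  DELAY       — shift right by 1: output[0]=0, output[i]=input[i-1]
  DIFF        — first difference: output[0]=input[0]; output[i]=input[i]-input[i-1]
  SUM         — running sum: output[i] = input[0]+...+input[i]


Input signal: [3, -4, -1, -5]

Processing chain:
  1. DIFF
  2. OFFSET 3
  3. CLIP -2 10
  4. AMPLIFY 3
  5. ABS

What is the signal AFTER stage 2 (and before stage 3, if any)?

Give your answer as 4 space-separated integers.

Input: [3, -4, -1, -5]
Stage 1 (DIFF): s[0]=3, -4-3=-7, -1--4=3, -5--1=-4 -> [3, -7, 3, -4]
Stage 2 (OFFSET 3): 3+3=6, -7+3=-4, 3+3=6, -4+3=-1 -> [6, -4, 6, -1]

Answer: 6 -4 6 -1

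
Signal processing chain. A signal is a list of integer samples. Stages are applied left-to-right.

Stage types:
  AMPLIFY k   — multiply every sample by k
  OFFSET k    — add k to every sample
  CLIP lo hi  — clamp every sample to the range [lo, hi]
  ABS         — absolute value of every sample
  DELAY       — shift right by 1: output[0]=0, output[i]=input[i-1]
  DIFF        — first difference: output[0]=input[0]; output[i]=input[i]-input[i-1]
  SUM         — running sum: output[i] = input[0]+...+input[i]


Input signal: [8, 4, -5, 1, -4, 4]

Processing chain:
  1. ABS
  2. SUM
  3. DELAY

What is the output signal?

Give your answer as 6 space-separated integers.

Answer: 0 8 12 17 18 22

Derivation:
Input: [8, 4, -5, 1, -4, 4]
Stage 1 (ABS): |8|=8, |4|=4, |-5|=5, |1|=1, |-4|=4, |4|=4 -> [8, 4, 5, 1, 4, 4]
Stage 2 (SUM): sum[0..0]=8, sum[0..1]=12, sum[0..2]=17, sum[0..3]=18, sum[0..4]=22, sum[0..5]=26 -> [8, 12, 17, 18, 22, 26]
Stage 3 (DELAY): [0, 8, 12, 17, 18, 22] = [0, 8, 12, 17, 18, 22] -> [0, 8, 12, 17, 18, 22]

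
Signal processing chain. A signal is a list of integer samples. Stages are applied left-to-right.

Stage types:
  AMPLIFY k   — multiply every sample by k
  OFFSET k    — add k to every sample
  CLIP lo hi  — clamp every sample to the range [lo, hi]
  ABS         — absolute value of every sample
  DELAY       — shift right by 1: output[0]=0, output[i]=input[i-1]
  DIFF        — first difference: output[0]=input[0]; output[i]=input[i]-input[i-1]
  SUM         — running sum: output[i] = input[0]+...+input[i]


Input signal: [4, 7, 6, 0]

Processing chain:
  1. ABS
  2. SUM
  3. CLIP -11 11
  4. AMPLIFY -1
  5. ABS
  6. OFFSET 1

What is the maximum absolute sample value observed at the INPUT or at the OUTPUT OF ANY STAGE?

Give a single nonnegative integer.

Answer: 17

Derivation:
Input: [4, 7, 6, 0] (max |s|=7)
Stage 1 (ABS): |4|=4, |7|=7, |6|=6, |0|=0 -> [4, 7, 6, 0] (max |s|=7)
Stage 2 (SUM): sum[0..0]=4, sum[0..1]=11, sum[0..2]=17, sum[0..3]=17 -> [4, 11, 17, 17] (max |s|=17)
Stage 3 (CLIP -11 11): clip(4,-11,11)=4, clip(11,-11,11)=11, clip(17,-11,11)=11, clip(17,-11,11)=11 -> [4, 11, 11, 11] (max |s|=11)
Stage 4 (AMPLIFY -1): 4*-1=-4, 11*-1=-11, 11*-1=-11, 11*-1=-11 -> [-4, -11, -11, -11] (max |s|=11)
Stage 5 (ABS): |-4|=4, |-11|=11, |-11|=11, |-11|=11 -> [4, 11, 11, 11] (max |s|=11)
Stage 6 (OFFSET 1): 4+1=5, 11+1=12, 11+1=12, 11+1=12 -> [5, 12, 12, 12] (max |s|=12)
Overall max amplitude: 17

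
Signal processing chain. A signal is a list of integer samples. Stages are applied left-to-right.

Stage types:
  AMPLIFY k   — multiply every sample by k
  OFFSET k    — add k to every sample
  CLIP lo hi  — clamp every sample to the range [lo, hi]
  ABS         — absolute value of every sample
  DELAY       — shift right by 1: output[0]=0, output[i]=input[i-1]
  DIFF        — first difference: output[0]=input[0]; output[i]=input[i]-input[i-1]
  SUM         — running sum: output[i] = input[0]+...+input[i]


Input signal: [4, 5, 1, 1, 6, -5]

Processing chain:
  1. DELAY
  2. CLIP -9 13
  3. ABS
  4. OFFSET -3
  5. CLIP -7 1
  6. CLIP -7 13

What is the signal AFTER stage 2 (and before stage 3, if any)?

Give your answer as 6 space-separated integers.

Input: [4, 5, 1, 1, 6, -5]
Stage 1 (DELAY): [0, 4, 5, 1, 1, 6] = [0, 4, 5, 1, 1, 6] -> [0, 4, 5, 1, 1, 6]
Stage 2 (CLIP -9 13): clip(0,-9,13)=0, clip(4,-9,13)=4, clip(5,-9,13)=5, clip(1,-9,13)=1, clip(1,-9,13)=1, clip(6,-9,13)=6 -> [0, 4, 5, 1, 1, 6]

Answer: 0 4 5 1 1 6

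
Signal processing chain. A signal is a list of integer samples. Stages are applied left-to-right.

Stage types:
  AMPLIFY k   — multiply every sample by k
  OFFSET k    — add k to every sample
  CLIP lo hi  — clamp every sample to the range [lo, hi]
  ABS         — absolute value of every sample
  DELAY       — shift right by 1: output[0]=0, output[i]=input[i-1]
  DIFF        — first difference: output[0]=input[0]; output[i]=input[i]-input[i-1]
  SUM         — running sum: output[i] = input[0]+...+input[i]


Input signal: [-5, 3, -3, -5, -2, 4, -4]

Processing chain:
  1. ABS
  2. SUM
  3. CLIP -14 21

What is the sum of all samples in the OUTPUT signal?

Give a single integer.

Answer: 100

Derivation:
Input: [-5, 3, -3, -5, -2, 4, -4]
Stage 1 (ABS): |-5|=5, |3|=3, |-3|=3, |-5|=5, |-2|=2, |4|=4, |-4|=4 -> [5, 3, 3, 5, 2, 4, 4]
Stage 2 (SUM): sum[0..0]=5, sum[0..1]=8, sum[0..2]=11, sum[0..3]=16, sum[0..4]=18, sum[0..5]=22, sum[0..6]=26 -> [5, 8, 11, 16, 18, 22, 26]
Stage 3 (CLIP -14 21): clip(5,-14,21)=5, clip(8,-14,21)=8, clip(11,-14,21)=11, clip(16,-14,21)=16, clip(18,-14,21)=18, clip(22,-14,21)=21, clip(26,-14,21)=21 -> [5, 8, 11, 16, 18, 21, 21]
Output sum: 100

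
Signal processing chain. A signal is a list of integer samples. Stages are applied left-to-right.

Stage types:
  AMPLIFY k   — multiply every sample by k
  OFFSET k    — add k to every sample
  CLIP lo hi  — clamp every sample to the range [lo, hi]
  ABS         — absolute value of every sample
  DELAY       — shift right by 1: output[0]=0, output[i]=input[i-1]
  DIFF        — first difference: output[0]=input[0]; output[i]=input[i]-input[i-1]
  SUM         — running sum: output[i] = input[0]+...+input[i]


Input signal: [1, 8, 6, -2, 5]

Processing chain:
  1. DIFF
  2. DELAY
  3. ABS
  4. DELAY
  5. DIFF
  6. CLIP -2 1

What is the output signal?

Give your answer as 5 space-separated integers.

Input: [1, 8, 6, -2, 5]
Stage 1 (DIFF): s[0]=1, 8-1=7, 6-8=-2, -2-6=-8, 5--2=7 -> [1, 7, -2, -8, 7]
Stage 2 (DELAY): [0, 1, 7, -2, -8] = [0, 1, 7, -2, -8] -> [0, 1, 7, -2, -8]
Stage 3 (ABS): |0|=0, |1|=1, |7|=7, |-2|=2, |-8|=8 -> [0, 1, 7, 2, 8]
Stage 4 (DELAY): [0, 0, 1, 7, 2] = [0, 0, 1, 7, 2] -> [0, 0, 1, 7, 2]
Stage 5 (DIFF): s[0]=0, 0-0=0, 1-0=1, 7-1=6, 2-7=-5 -> [0, 0, 1, 6, -5]
Stage 6 (CLIP -2 1): clip(0,-2,1)=0, clip(0,-2,1)=0, clip(1,-2,1)=1, clip(6,-2,1)=1, clip(-5,-2,1)=-2 -> [0, 0, 1, 1, -2]

Answer: 0 0 1 1 -2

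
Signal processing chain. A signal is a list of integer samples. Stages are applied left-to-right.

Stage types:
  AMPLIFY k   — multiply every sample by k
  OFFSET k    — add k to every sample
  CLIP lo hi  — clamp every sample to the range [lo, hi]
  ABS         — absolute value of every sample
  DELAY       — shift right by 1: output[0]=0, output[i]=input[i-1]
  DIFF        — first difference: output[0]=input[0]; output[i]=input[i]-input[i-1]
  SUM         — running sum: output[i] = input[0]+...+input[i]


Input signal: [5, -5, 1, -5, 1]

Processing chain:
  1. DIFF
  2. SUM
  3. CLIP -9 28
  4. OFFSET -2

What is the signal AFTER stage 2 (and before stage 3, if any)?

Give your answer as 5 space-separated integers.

Input: [5, -5, 1, -5, 1]
Stage 1 (DIFF): s[0]=5, -5-5=-10, 1--5=6, -5-1=-6, 1--5=6 -> [5, -10, 6, -6, 6]
Stage 2 (SUM): sum[0..0]=5, sum[0..1]=-5, sum[0..2]=1, sum[0..3]=-5, sum[0..4]=1 -> [5, -5, 1, -5, 1]

Answer: 5 -5 1 -5 1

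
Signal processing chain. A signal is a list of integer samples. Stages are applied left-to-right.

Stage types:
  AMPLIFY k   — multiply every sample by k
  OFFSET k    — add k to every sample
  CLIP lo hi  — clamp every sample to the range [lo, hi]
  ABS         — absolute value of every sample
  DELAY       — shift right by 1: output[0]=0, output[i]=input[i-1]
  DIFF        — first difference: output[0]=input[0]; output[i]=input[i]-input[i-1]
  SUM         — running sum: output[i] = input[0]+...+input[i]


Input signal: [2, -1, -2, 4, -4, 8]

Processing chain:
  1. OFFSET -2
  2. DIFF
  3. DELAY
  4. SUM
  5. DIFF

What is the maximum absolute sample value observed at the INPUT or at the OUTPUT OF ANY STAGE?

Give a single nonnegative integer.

Answer: 12

Derivation:
Input: [2, -1, -2, 4, -4, 8] (max |s|=8)
Stage 1 (OFFSET -2): 2+-2=0, -1+-2=-3, -2+-2=-4, 4+-2=2, -4+-2=-6, 8+-2=6 -> [0, -3, -4, 2, -6, 6] (max |s|=6)
Stage 2 (DIFF): s[0]=0, -3-0=-3, -4--3=-1, 2--4=6, -6-2=-8, 6--6=12 -> [0, -3, -1, 6, -8, 12] (max |s|=12)
Stage 3 (DELAY): [0, 0, -3, -1, 6, -8] = [0, 0, -3, -1, 6, -8] -> [0, 0, -3, -1, 6, -8] (max |s|=8)
Stage 4 (SUM): sum[0..0]=0, sum[0..1]=0, sum[0..2]=-3, sum[0..3]=-4, sum[0..4]=2, sum[0..5]=-6 -> [0, 0, -3, -4, 2, -6] (max |s|=6)
Stage 5 (DIFF): s[0]=0, 0-0=0, -3-0=-3, -4--3=-1, 2--4=6, -6-2=-8 -> [0, 0, -3, -1, 6, -8] (max |s|=8)
Overall max amplitude: 12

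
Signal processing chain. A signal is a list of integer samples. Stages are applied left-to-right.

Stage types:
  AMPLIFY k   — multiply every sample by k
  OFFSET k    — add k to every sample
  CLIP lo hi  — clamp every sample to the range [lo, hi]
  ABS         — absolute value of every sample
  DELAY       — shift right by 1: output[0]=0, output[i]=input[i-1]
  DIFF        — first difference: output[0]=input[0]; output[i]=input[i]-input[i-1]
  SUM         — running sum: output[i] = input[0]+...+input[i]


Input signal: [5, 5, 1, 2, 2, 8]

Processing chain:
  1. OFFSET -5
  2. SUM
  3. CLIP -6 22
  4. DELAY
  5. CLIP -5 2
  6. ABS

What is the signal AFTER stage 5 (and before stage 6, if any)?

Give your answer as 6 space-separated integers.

Answer: 0 0 0 -4 -5 -5

Derivation:
Input: [5, 5, 1, 2, 2, 8]
Stage 1 (OFFSET -5): 5+-5=0, 5+-5=0, 1+-5=-4, 2+-5=-3, 2+-5=-3, 8+-5=3 -> [0, 0, -4, -3, -3, 3]
Stage 2 (SUM): sum[0..0]=0, sum[0..1]=0, sum[0..2]=-4, sum[0..3]=-7, sum[0..4]=-10, sum[0..5]=-7 -> [0, 0, -4, -7, -10, -7]
Stage 3 (CLIP -6 22): clip(0,-6,22)=0, clip(0,-6,22)=0, clip(-4,-6,22)=-4, clip(-7,-6,22)=-6, clip(-10,-6,22)=-6, clip(-7,-6,22)=-6 -> [0, 0, -4, -6, -6, -6]
Stage 4 (DELAY): [0, 0, 0, -4, -6, -6] = [0, 0, 0, -4, -6, -6] -> [0, 0, 0, -4, -6, -6]
Stage 5 (CLIP -5 2): clip(0,-5,2)=0, clip(0,-5,2)=0, clip(0,-5,2)=0, clip(-4,-5,2)=-4, clip(-6,-5,2)=-5, clip(-6,-5,2)=-5 -> [0, 0, 0, -4, -5, -5]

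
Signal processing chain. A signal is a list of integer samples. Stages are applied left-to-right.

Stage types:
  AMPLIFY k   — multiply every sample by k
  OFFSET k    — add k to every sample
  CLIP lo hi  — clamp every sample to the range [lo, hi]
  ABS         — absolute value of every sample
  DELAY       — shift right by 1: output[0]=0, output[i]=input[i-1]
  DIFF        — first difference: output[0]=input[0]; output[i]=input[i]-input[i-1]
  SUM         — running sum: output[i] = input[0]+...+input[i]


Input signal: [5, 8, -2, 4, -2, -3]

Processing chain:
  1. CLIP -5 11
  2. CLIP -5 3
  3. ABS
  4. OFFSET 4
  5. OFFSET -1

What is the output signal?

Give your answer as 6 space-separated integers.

Input: [5, 8, -2, 4, -2, -3]
Stage 1 (CLIP -5 11): clip(5,-5,11)=5, clip(8,-5,11)=8, clip(-2,-5,11)=-2, clip(4,-5,11)=4, clip(-2,-5,11)=-2, clip(-3,-5,11)=-3 -> [5, 8, -2, 4, -2, -3]
Stage 2 (CLIP -5 3): clip(5,-5,3)=3, clip(8,-5,3)=3, clip(-2,-5,3)=-2, clip(4,-5,3)=3, clip(-2,-5,3)=-2, clip(-3,-5,3)=-3 -> [3, 3, -2, 3, -2, -3]
Stage 3 (ABS): |3|=3, |3|=3, |-2|=2, |3|=3, |-2|=2, |-3|=3 -> [3, 3, 2, 3, 2, 3]
Stage 4 (OFFSET 4): 3+4=7, 3+4=7, 2+4=6, 3+4=7, 2+4=6, 3+4=7 -> [7, 7, 6, 7, 6, 7]
Stage 5 (OFFSET -1): 7+-1=6, 7+-1=6, 6+-1=5, 7+-1=6, 6+-1=5, 7+-1=6 -> [6, 6, 5, 6, 5, 6]

Answer: 6 6 5 6 5 6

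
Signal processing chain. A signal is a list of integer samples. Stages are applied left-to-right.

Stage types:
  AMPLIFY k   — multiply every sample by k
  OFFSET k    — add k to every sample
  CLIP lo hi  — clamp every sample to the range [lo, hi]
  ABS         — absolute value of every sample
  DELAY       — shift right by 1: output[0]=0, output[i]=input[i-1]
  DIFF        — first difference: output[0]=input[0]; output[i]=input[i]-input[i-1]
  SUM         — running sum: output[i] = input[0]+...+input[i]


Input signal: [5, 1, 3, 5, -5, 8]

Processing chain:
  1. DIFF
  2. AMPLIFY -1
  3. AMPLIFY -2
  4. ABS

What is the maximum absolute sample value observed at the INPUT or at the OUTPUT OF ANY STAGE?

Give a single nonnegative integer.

Answer: 26

Derivation:
Input: [5, 1, 3, 5, -5, 8] (max |s|=8)
Stage 1 (DIFF): s[0]=5, 1-5=-4, 3-1=2, 5-3=2, -5-5=-10, 8--5=13 -> [5, -4, 2, 2, -10, 13] (max |s|=13)
Stage 2 (AMPLIFY -1): 5*-1=-5, -4*-1=4, 2*-1=-2, 2*-1=-2, -10*-1=10, 13*-1=-13 -> [-5, 4, -2, -2, 10, -13] (max |s|=13)
Stage 3 (AMPLIFY -2): -5*-2=10, 4*-2=-8, -2*-2=4, -2*-2=4, 10*-2=-20, -13*-2=26 -> [10, -8, 4, 4, -20, 26] (max |s|=26)
Stage 4 (ABS): |10|=10, |-8|=8, |4|=4, |4|=4, |-20|=20, |26|=26 -> [10, 8, 4, 4, 20, 26] (max |s|=26)
Overall max amplitude: 26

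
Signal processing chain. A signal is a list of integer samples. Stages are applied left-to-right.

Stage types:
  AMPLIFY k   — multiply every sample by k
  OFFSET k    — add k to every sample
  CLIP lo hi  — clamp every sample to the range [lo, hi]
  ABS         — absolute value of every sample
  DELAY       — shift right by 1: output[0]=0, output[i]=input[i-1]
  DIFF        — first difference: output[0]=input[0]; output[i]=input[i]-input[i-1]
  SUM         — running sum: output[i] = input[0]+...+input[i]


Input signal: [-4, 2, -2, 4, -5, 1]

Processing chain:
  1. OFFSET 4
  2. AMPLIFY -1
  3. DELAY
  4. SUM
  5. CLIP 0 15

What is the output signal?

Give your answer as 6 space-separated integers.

Input: [-4, 2, -2, 4, -5, 1]
Stage 1 (OFFSET 4): -4+4=0, 2+4=6, -2+4=2, 4+4=8, -5+4=-1, 1+4=5 -> [0, 6, 2, 8, -1, 5]
Stage 2 (AMPLIFY -1): 0*-1=0, 6*-1=-6, 2*-1=-2, 8*-1=-8, -1*-1=1, 5*-1=-5 -> [0, -6, -2, -8, 1, -5]
Stage 3 (DELAY): [0, 0, -6, -2, -8, 1] = [0, 0, -6, -2, -8, 1] -> [0, 0, -6, -2, -8, 1]
Stage 4 (SUM): sum[0..0]=0, sum[0..1]=0, sum[0..2]=-6, sum[0..3]=-8, sum[0..4]=-16, sum[0..5]=-15 -> [0, 0, -6, -8, -16, -15]
Stage 5 (CLIP 0 15): clip(0,0,15)=0, clip(0,0,15)=0, clip(-6,0,15)=0, clip(-8,0,15)=0, clip(-16,0,15)=0, clip(-15,0,15)=0 -> [0, 0, 0, 0, 0, 0]

Answer: 0 0 0 0 0 0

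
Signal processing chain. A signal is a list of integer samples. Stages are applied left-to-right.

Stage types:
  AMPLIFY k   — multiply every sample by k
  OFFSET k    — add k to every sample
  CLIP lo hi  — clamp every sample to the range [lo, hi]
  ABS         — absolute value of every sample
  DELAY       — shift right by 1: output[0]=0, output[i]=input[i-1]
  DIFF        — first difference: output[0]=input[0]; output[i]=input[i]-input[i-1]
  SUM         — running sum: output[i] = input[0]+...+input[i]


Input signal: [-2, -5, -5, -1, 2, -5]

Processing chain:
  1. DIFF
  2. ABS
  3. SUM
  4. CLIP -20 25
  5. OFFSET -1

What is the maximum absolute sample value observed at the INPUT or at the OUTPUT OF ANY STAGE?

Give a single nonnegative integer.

Answer: 19

Derivation:
Input: [-2, -5, -5, -1, 2, -5] (max |s|=5)
Stage 1 (DIFF): s[0]=-2, -5--2=-3, -5--5=0, -1--5=4, 2--1=3, -5-2=-7 -> [-2, -3, 0, 4, 3, -7] (max |s|=7)
Stage 2 (ABS): |-2|=2, |-3|=3, |0|=0, |4|=4, |3|=3, |-7|=7 -> [2, 3, 0, 4, 3, 7] (max |s|=7)
Stage 3 (SUM): sum[0..0]=2, sum[0..1]=5, sum[0..2]=5, sum[0..3]=9, sum[0..4]=12, sum[0..5]=19 -> [2, 5, 5, 9, 12, 19] (max |s|=19)
Stage 4 (CLIP -20 25): clip(2,-20,25)=2, clip(5,-20,25)=5, clip(5,-20,25)=5, clip(9,-20,25)=9, clip(12,-20,25)=12, clip(19,-20,25)=19 -> [2, 5, 5, 9, 12, 19] (max |s|=19)
Stage 5 (OFFSET -1): 2+-1=1, 5+-1=4, 5+-1=4, 9+-1=8, 12+-1=11, 19+-1=18 -> [1, 4, 4, 8, 11, 18] (max |s|=18)
Overall max amplitude: 19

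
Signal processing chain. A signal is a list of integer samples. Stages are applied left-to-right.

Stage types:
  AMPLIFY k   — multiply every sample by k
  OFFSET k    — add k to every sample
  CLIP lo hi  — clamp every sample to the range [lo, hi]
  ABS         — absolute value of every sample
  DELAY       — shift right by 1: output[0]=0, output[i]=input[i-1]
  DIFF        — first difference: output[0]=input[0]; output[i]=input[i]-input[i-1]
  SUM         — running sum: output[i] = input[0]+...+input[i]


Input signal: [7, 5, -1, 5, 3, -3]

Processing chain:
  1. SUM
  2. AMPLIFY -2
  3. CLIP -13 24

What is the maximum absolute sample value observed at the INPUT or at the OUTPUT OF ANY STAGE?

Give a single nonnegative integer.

Input: [7, 5, -1, 5, 3, -3] (max |s|=7)
Stage 1 (SUM): sum[0..0]=7, sum[0..1]=12, sum[0..2]=11, sum[0..3]=16, sum[0..4]=19, sum[0..5]=16 -> [7, 12, 11, 16, 19, 16] (max |s|=19)
Stage 2 (AMPLIFY -2): 7*-2=-14, 12*-2=-24, 11*-2=-22, 16*-2=-32, 19*-2=-38, 16*-2=-32 -> [-14, -24, -22, -32, -38, -32] (max |s|=38)
Stage 3 (CLIP -13 24): clip(-14,-13,24)=-13, clip(-24,-13,24)=-13, clip(-22,-13,24)=-13, clip(-32,-13,24)=-13, clip(-38,-13,24)=-13, clip(-32,-13,24)=-13 -> [-13, -13, -13, -13, -13, -13] (max |s|=13)
Overall max amplitude: 38

Answer: 38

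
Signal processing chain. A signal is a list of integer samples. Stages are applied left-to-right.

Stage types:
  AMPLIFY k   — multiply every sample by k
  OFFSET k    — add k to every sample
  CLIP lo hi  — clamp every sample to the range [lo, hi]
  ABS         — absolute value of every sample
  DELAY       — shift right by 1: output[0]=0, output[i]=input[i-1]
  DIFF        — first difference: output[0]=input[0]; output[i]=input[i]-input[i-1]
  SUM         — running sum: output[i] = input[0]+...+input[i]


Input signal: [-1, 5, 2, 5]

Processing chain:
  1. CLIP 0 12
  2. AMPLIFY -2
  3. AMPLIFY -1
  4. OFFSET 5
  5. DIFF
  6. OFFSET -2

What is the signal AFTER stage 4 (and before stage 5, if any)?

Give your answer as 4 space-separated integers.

Input: [-1, 5, 2, 5]
Stage 1 (CLIP 0 12): clip(-1,0,12)=0, clip(5,0,12)=5, clip(2,0,12)=2, clip(5,0,12)=5 -> [0, 5, 2, 5]
Stage 2 (AMPLIFY -2): 0*-2=0, 5*-2=-10, 2*-2=-4, 5*-2=-10 -> [0, -10, -4, -10]
Stage 3 (AMPLIFY -1): 0*-1=0, -10*-1=10, -4*-1=4, -10*-1=10 -> [0, 10, 4, 10]
Stage 4 (OFFSET 5): 0+5=5, 10+5=15, 4+5=9, 10+5=15 -> [5, 15, 9, 15]

Answer: 5 15 9 15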